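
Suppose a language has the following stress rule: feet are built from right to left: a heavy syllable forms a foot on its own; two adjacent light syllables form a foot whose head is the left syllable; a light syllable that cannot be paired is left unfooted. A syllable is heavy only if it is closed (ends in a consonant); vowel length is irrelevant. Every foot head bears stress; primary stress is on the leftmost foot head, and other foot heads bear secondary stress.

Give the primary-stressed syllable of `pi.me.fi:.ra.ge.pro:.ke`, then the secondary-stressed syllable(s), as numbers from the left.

Weights: 1 pi L, 2 me L, 3 fi: L, 4 ra L, 5 ge L, 6 pro: L, 7 ke L.
Parse right to left (heavy = foot alone; LL = one foot; stranded L unfooted): pi (ˈme.fi:) (ˈra.ge) (ˈpro:.ke).
Foot heads: 2, 4, 6.
Primary stress on the leftmost head = syllable 2.
Secondary stress on 4, 6: pi.ˈme.fi:.ˌra.ge.ˌpro:.ke.

primary 2, secondary 4, 6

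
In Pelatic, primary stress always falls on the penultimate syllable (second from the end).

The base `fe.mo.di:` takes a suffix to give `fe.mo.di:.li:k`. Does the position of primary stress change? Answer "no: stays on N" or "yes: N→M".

Base `fe.mo.di:` (3 syllables):
  The word has 3 syllables; the penultimate syllable (second from the end) is syllable 2 (mo).
  → primary stress on syllable 2.
Suffixed `fe.mo.di:.li:k` (4 syllables):
  The word has 4 syllables; the penultimate syllable (second from the end) is syllable 3 (di:).
  → primary stress on syllable 3.

yes: 2→3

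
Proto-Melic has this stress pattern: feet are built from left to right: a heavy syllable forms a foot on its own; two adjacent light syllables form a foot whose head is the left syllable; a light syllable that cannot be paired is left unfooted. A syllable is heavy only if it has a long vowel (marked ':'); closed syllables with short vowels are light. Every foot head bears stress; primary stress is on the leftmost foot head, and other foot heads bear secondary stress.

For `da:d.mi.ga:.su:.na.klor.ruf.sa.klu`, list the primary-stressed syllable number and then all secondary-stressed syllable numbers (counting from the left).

primary 1, secondary 3, 4, 5, 7

Weights: 1 da:d H, 2 mi L, 3 ga: H, 4 su: H, 5 na L, 6 klor L, 7 ruf L, 8 sa L, 9 klu L.
Parse left to right (heavy = foot alone; LL = one foot; stranded L unfooted): (ˈda:d) mi (ˈga:) (ˈsu:) (ˈna.klor) (ˈruf.sa) klu.
Foot heads: 1, 3, 4, 5, 7.
Primary stress on the leftmost head = syllable 1.
Secondary stress on 3, 4, 5, 7: ˈda:d.mi.ˌga:.ˌsu:.ˌna.klor.ˌruf.sa.klu.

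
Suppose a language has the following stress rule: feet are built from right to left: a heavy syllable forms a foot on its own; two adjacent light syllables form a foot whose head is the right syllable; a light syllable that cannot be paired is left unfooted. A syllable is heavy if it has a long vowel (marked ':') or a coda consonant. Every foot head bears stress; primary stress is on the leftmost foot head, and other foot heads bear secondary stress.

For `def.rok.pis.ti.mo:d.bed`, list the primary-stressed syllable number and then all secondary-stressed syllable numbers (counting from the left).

Weights: 1 def H, 2 rok H, 3 pis H, 4 ti L, 5 mo:d H, 6 bed H.
Parse right to left (heavy = foot alone; LL = one foot; stranded L unfooted): (ˈdef) (ˈrok) (ˈpis) ti (ˈmo:d) (ˈbed).
Foot heads: 1, 2, 3, 5, 6.
Primary stress on the leftmost head = syllable 1.
Secondary stress on 2, 3, 5, 6: ˈdef.ˌrok.ˌpis.ti.ˌmo:d.ˌbed.

primary 1, secondary 2, 3, 5, 6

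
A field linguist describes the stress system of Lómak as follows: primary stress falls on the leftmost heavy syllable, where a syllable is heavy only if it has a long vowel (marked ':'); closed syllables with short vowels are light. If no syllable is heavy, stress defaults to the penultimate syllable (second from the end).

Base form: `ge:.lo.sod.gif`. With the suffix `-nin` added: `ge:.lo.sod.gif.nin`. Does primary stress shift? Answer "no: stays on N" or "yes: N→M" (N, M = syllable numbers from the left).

no: stays on 1

Base `ge:.lo.sod.gif` (4 syllables):
  Weights: 1 ge: H, 2 lo L, 3 sod L, 4 gif L.
  Heavy syllables in the domain: 1. The leftmost is syllable 1 (ge:).
  → primary stress on syllable 1.
Suffixed `ge:.lo.sod.gif.nin` (5 syllables):
  Weights: 1 ge: H, 2 lo L, 3 sod L, 4 gif L, 5 nin L.
  Heavy syllables in the domain: 1. The leftmost is syllable 1 (ge:).
  → primary stress on syllable 1.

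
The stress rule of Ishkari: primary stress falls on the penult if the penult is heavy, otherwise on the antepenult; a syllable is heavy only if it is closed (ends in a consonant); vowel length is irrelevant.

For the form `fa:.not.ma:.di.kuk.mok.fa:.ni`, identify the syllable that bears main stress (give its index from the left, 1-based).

6

Weights: 6 mok H, 7 fa: L, 8 ni L.
The penult (syllable 7, fa:) is light, so stress falls on the antepenult (syllable 6, mok).
Primary stress: syllable 6 → fa:.not.ma:.di.kuk.ˈmok.fa:.ni.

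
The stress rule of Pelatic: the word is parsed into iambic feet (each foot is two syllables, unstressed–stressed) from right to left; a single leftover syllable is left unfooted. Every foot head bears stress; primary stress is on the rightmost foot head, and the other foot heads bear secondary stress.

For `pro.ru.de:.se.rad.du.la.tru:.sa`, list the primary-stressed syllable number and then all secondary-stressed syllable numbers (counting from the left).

Parse right to left into iambic (σˈσ) feet: pro (ru.ˈde:) (se.ˈrad) (du.ˈla) (tru:.ˈsa). Syllable 1 is left unfooted.
Foot heads (stressed positions): 3, 5, 7, 9.
End Rule Rightmost: primary stress on the rightmost head = syllable 9.
Secondary stress on 3, 5, 7: pro.ru.ˌde:.se.ˌrad.du.ˌla.tru:.ˈsa.

primary 9, secondary 3, 5, 7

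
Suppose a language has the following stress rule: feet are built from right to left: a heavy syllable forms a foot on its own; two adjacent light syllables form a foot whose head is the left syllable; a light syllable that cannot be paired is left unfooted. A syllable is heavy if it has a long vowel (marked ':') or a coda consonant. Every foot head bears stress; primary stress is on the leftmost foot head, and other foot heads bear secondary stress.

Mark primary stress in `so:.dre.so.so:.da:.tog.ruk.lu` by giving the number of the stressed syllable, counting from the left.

Weights: 1 so: H, 2 dre L, 3 so L, 4 so: H, 5 da: H, 6 tog H, 7 ruk H, 8 lu L.
Parse right to left (heavy = foot alone; LL = one foot; stranded L unfooted): (ˈso:) (ˈdre.so) (ˈso:) (ˈda:) (ˈtog) (ˈruk) lu.
Foot heads: 1, 2, 4, 5, 6, 7.
Primary stress on the leftmost head = syllable 1.
Primary stress: syllable 1 → ˈso:.dre.so.so:.da:.tog.ruk.lu.

1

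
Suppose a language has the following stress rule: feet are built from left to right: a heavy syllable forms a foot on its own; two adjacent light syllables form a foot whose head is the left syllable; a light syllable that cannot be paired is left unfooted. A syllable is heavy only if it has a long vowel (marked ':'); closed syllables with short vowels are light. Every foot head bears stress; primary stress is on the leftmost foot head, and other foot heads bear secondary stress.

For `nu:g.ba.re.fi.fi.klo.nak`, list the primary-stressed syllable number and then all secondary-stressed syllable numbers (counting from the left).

Weights: 1 nu:g H, 2 ba L, 3 re L, 4 fi L, 5 fi L, 6 klo L, 7 nak L.
Parse left to right (heavy = foot alone; LL = one foot; stranded L unfooted): (ˈnu:g) (ˈba.re) (ˈfi.fi) (ˈklo.nak).
Foot heads: 1, 2, 4, 6.
Primary stress on the leftmost head = syllable 1.
Secondary stress on 2, 4, 6: ˈnu:g.ˌba.re.ˌfi.fi.ˌklo.nak.

primary 1, secondary 2, 4, 6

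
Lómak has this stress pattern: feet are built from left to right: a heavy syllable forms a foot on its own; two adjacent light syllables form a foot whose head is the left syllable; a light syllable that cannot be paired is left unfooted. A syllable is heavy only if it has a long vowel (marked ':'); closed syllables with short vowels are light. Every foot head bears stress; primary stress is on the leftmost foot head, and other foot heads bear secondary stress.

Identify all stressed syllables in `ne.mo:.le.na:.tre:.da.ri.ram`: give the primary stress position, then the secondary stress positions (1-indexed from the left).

primary 2, secondary 4, 5, 6

Weights: 1 ne L, 2 mo: H, 3 le L, 4 na: H, 5 tre: H, 6 da L, 7 ri L, 8 ram L.
Parse left to right (heavy = foot alone; LL = one foot; stranded L unfooted): ne (ˈmo:) le (ˈna:) (ˈtre:) (ˈda.ri) ram.
Foot heads: 2, 4, 5, 6.
Primary stress on the leftmost head = syllable 2.
Secondary stress on 4, 5, 6: ne.ˈmo:.le.ˌna:.ˌtre:.ˌda.ri.ram.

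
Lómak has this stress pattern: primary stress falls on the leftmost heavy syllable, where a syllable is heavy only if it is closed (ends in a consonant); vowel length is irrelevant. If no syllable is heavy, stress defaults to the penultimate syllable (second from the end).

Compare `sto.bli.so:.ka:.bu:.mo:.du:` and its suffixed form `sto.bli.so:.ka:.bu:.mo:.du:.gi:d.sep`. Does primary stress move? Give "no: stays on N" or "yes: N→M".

yes: 6→8

Base `sto.bli.so:.ka:.bu:.mo:.du:` (7 syllables):
  Weights: 1 sto L, 2 bli L, 3 so: L, 4 ka: L, 5 bu: L, 6 mo: L, 7 du: L.
  No heavy syllable in the domain; default to the penultimate syllable (second from the end) = syllable 6.
  → primary stress on syllable 6.
Suffixed `sto.bli.so:.ka:.bu:.mo:.du:.gi:d.sep` (9 syllables):
  Weights: 1 sto L, 2 bli L, 3 so: L, 4 ka: L, 5 bu: L, 6 mo: L, 7 du: L, 8 gi:d H, 9 sep H.
  Heavy syllables in the domain: 8, 9. The leftmost is syllable 8 (gi:d).
  → primary stress on syllable 8.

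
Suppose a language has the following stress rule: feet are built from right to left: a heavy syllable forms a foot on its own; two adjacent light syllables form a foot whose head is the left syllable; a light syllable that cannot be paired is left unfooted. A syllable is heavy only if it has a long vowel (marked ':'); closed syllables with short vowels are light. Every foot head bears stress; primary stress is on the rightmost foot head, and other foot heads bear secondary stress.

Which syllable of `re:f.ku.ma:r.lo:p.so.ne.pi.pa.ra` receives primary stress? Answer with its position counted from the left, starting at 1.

8

Weights: 1 re:f H, 2 ku L, 3 ma:r H, 4 lo:p H, 5 so L, 6 ne L, 7 pi L, 8 pa L, 9 ra L.
Parse right to left (heavy = foot alone; LL = one foot; stranded L unfooted): (ˈre:f) ku (ˈma:r) (ˈlo:p) so (ˈne.pi) (ˈpa.ra).
Foot heads: 1, 3, 4, 6, 8.
Primary stress on the rightmost head = syllable 8.
Primary stress: syllable 8 → re:f.ku.ma:r.lo:p.so.ne.pi.ˈpa.ra.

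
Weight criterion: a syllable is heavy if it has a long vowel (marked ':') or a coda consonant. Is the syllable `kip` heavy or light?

`kip`: short vowel, closed (coda /p/). Closed → heavy.

heavy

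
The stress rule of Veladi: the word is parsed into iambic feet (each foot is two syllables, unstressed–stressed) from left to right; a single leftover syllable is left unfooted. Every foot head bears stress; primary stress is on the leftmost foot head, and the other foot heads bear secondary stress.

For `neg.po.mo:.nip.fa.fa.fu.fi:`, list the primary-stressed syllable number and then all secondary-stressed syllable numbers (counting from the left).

Parse left to right into iambic (σˈσ) feet: (neg.ˈpo) (mo:.ˈnip) (fa.ˈfa) (fu.ˈfi:).
Foot heads (stressed positions): 2, 4, 6, 8.
End Rule Leftmost: primary stress on the leftmost head = syllable 2.
Secondary stress on 4, 6, 8: neg.ˈpo.mo:.ˌnip.fa.ˌfa.fu.ˌfi:.

primary 2, secondary 4, 6, 8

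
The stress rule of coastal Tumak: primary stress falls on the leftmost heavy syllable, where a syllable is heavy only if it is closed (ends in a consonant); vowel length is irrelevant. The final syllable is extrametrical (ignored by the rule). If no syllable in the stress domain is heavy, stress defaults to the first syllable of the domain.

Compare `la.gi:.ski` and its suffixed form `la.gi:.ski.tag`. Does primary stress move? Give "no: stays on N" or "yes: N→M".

Base `la.gi:.ski` (3 syllables):
  The final syllable (3, ski) is extrametrical; the stress domain is syllables 1–2.
  Weights: 1 la L, 2 gi: L.
  No heavy syllable in the domain; default to the first syllable of the domain = syllable 1.
  → primary stress on syllable 1.
Suffixed `la.gi:.ski.tag` (4 syllables):
  The final syllable (4, tag) is extrametrical; the stress domain is syllables 1–3.
  Weights: 1 la L, 2 gi: L, 3 ski L.
  No heavy syllable in the domain; default to the first syllable of the domain = syllable 1.
  → primary stress on syllable 1.

no: stays on 1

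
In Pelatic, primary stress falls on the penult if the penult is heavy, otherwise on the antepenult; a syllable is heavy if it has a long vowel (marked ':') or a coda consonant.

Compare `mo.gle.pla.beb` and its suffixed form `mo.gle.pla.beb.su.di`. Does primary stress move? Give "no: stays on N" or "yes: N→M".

Base `mo.gle.pla.beb` (4 syllables):
  Weights: 2 gle L, 3 pla L, 4 beb H.
  The penult (syllable 3, pla) is light, so stress falls on the antepenult (syllable 2, gle).
  → primary stress on syllable 2.
Suffixed `mo.gle.pla.beb.su.di` (6 syllables):
  Weights: 4 beb H, 5 su L, 6 di L.
  The penult (syllable 5, su) is light, so stress falls on the antepenult (syllable 4, beb).
  → primary stress on syllable 4.

yes: 2→4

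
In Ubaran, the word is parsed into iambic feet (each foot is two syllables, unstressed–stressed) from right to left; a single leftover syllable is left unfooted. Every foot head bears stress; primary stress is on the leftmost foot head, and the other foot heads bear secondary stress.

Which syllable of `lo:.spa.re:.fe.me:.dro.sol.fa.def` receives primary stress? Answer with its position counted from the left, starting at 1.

Parse right to left into iambic (σˈσ) feet: lo: (spa.ˈre:) (fe.ˈme:) (dro.ˈsol) (fa.ˈdef). Syllable 1 is left unfooted.
Foot heads (stressed positions): 3, 5, 7, 9.
End Rule Leftmost: primary stress on the leftmost head = syllable 3.
Primary stress: syllable 3 → lo:.spa.ˈre:.fe.me:.dro.sol.fa.def.

3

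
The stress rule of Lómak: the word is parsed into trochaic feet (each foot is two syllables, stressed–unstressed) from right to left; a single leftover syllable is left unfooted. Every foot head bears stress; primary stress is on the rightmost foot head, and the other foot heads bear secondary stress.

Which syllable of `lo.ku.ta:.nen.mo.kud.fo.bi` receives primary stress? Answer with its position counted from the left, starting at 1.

Parse right to left into trochaic (ˈσσ) feet: (ˈlo.ku) (ˈta:.nen) (ˈmo.kud) (ˈfo.bi).
Foot heads (stressed positions): 1, 3, 5, 7.
End Rule Rightmost: primary stress on the rightmost head = syllable 7.
Primary stress: syllable 7 → lo.ku.ta:.nen.mo.kud.ˈfo.bi.

7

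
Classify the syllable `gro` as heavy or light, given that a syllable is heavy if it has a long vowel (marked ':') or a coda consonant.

`gro`: short vowel, open (no coda). Short vowel, open → light.

light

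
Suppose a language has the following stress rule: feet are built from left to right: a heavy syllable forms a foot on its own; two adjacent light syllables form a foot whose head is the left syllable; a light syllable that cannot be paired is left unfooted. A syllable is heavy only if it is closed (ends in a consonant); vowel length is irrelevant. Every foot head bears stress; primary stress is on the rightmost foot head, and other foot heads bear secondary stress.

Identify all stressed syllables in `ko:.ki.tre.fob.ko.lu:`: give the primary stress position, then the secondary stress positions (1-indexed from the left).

Weights: 1 ko: L, 2 ki L, 3 tre L, 4 fob H, 5 ko L, 6 lu: L.
Parse left to right (heavy = foot alone; LL = one foot; stranded L unfooted): (ˈko:.ki) tre (ˈfob) (ˈko.lu:).
Foot heads: 1, 4, 5.
Primary stress on the rightmost head = syllable 5.
Secondary stress on 1, 4: ˌko:.ki.tre.ˌfob.ˈko.lu:.

primary 5, secondary 1, 4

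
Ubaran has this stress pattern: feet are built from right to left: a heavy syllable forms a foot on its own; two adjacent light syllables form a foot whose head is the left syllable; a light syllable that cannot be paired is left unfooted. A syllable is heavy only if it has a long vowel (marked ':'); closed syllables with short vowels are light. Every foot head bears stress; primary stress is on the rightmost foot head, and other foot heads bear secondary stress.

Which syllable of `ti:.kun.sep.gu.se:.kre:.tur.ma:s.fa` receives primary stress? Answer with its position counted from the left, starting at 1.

Weights: 1 ti: H, 2 kun L, 3 sep L, 4 gu L, 5 se: H, 6 kre: H, 7 tur L, 8 ma:s H, 9 fa L.
Parse right to left (heavy = foot alone; LL = one foot; stranded L unfooted): (ˈti:) kun (ˈsep.gu) (ˈse:) (ˈkre:) tur (ˈma:s) fa.
Foot heads: 1, 3, 5, 6, 8.
Primary stress on the rightmost head = syllable 8.
Primary stress: syllable 8 → ti:.kun.sep.gu.se:.kre:.tur.ˈma:s.fa.

8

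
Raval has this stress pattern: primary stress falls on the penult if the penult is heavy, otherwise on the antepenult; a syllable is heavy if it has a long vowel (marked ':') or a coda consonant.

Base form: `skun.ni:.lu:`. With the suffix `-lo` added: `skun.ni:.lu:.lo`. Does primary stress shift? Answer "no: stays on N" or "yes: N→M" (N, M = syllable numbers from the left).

Base `skun.ni:.lu:` (3 syllables):
  Weights: 1 skun H, 2 ni: H, 3 lu: H.
  The penult (syllable 2, ni:) is heavy, so it takes stress.
  → primary stress on syllable 2.
Suffixed `skun.ni:.lu:.lo` (4 syllables):
  Weights: 2 ni: H, 3 lu: H, 4 lo L.
  The penult (syllable 3, lu:) is heavy, so it takes stress.
  → primary stress on syllable 3.

yes: 2→3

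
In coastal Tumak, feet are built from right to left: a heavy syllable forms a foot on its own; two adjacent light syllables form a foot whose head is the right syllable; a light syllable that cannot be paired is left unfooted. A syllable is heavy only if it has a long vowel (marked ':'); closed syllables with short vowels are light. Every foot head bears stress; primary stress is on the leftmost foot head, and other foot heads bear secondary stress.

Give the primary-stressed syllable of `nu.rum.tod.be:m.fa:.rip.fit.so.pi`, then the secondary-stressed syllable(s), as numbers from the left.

Weights: 1 nu L, 2 rum L, 3 tod L, 4 be:m H, 5 fa: H, 6 rip L, 7 fit L, 8 so L, 9 pi L.
Parse right to left (heavy = foot alone; LL = one foot; stranded L unfooted): nu (rum.ˈtod) (ˈbe:m) (ˈfa:) (rip.ˈfit) (so.ˈpi).
Foot heads: 3, 4, 5, 7, 9.
Primary stress on the leftmost head = syllable 3.
Secondary stress on 4, 5, 7, 9: nu.rum.ˈtod.ˌbe:m.ˌfa:.rip.ˌfit.so.ˌpi.

primary 3, secondary 4, 5, 7, 9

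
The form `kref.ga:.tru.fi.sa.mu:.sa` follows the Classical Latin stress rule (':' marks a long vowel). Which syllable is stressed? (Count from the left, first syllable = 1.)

Classical Latin: stress the penult if heavy (long vowel or closed), else the antepenult.
Weights: 5 sa L, 6 mu: H, 7 sa L.
The penult (syllable 6, mu:) is heavy, so it takes stress.
Stress on syllable 6: kref.ga:.tru.fi.sa.ˈmu:.sa.

6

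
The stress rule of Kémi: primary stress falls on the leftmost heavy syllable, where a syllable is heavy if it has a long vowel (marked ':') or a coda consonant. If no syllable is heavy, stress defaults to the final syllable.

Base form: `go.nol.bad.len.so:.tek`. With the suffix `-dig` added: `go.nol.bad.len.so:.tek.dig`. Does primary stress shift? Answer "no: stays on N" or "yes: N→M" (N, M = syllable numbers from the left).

Base `go.nol.bad.len.so:.tek` (6 syllables):
  Weights: 1 go L, 2 nol H, 3 bad H, 4 len H, 5 so: H, 6 tek H.
  Heavy syllables in the domain: 2, 3, 4, 5, 6. The leftmost is syllable 2 (nol).
  → primary stress on syllable 2.
Suffixed `go.nol.bad.len.so:.tek.dig` (7 syllables):
  Weights: 1 go L, 2 nol H, 3 bad H, 4 len H, 5 so: H, 6 tek H, 7 dig H.
  Heavy syllables in the domain: 2, 3, 4, 5, 6, 7. The leftmost is syllable 2 (nol).
  → primary stress on syllable 2.

no: stays on 2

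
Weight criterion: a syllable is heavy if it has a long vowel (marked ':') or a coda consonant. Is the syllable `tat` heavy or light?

heavy

`tat`: short vowel, closed (coda /t/). Closed → heavy.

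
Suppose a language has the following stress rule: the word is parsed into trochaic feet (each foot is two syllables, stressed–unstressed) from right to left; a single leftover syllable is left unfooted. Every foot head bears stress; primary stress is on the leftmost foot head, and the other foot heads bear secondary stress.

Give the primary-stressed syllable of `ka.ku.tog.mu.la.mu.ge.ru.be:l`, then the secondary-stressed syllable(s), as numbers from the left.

Parse right to left into trochaic (ˈσσ) feet: ka (ˈku.tog) (ˈmu.la) (ˈmu.ge) (ˈru.be:l). Syllable 1 is left unfooted.
Foot heads (stressed positions): 2, 4, 6, 8.
End Rule Leftmost: primary stress on the leftmost head = syllable 2.
Secondary stress on 4, 6, 8: ka.ˈku.tog.ˌmu.la.ˌmu.ge.ˌru.be:l.

primary 2, secondary 4, 6, 8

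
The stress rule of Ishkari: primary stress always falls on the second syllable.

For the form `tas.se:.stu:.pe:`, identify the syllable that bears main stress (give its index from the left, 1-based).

2

The word has 4 syllables; the second syllable is syllable 2 (se:).
Primary stress: syllable 2 → tas.ˈse:.stu:.pe:.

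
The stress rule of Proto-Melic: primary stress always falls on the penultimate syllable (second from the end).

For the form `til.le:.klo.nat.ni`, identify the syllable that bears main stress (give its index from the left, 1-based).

The word has 5 syllables; the penultimate syllable (second from the end) is syllable 4 (nat).
Primary stress: syllable 4 → til.le:.klo.ˈnat.ni.

4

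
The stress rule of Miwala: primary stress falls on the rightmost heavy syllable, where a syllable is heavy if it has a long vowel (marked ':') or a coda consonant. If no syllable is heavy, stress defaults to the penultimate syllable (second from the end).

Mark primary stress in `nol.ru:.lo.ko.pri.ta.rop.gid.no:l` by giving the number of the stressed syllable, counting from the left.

9

Weights: 1 nol H, 2 ru: H, 3 lo L, 4 ko L, 5 pri L, 6 ta L, 7 rop H, 8 gid H, 9 no:l H.
Heavy syllables in the domain: 1, 2, 7, 8, 9. The rightmost is syllable 9 (no:l).
Primary stress: syllable 9 → nol.ru:.lo.ko.pri.ta.rop.gid.ˈno:l.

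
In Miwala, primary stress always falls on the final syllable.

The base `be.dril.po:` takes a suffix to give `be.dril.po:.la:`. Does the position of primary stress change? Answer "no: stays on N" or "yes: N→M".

Base `be.dril.po:` (3 syllables):
  The word has 3 syllables; the final syllable is syllable 3 (po:).
  → primary stress on syllable 3.
Suffixed `be.dril.po:.la:` (4 syllables):
  The word has 4 syllables; the final syllable is syllable 4 (la:).
  → primary stress on syllable 4.

yes: 3→4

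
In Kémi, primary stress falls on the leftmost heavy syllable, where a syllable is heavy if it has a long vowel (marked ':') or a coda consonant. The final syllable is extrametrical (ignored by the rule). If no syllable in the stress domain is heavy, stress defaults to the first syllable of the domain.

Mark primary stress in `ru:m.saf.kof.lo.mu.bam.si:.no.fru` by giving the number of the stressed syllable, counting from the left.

1

The final syllable (9, fru) is extrametrical; the stress domain is syllables 1–8.
Weights: 1 ru:m H, 2 saf H, 3 kof H, 4 lo L, 5 mu L, 6 bam H, 7 si: H, 8 no L.
Heavy syllables in the domain: 1, 2, 3, 6, 7. The leftmost is syllable 1 (ru:m).
Primary stress: syllable 1 → ˈru:m.saf.kof.lo.mu.bam.si:.no.fru.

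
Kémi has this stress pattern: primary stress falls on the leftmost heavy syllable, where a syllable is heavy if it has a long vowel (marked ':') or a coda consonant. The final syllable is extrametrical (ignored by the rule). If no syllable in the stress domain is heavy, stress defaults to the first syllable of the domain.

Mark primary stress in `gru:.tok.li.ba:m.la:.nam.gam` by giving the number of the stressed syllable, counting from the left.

The final syllable (7, gam) is extrametrical; the stress domain is syllables 1–6.
Weights: 1 gru: H, 2 tok H, 3 li L, 4 ba:m H, 5 la: H, 6 nam H.
Heavy syllables in the domain: 1, 2, 4, 5, 6. The leftmost is syllable 1 (gru:).
Primary stress: syllable 1 → ˈgru:.tok.li.ba:m.la:.nam.gam.

1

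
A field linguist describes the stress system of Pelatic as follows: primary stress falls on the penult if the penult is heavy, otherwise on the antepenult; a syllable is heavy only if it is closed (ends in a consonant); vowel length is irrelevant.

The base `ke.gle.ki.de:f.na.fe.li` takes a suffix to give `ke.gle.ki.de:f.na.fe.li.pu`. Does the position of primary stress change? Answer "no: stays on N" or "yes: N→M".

yes: 5→6

Base `ke.gle.ki.de:f.na.fe.li` (7 syllables):
  Weights: 5 na L, 6 fe L, 7 li L.
  The penult (syllable 6, fe) is light, so stress falls on the antepenult (syllable 5, na).
  → primary stress on syllable 5.
Suffixed `ke.gle.ki.de:f.na.fe.li.pu` (8 syllables):
  Weights: 6 fe L, 7 li L, 8 pu L.
  The penult (syllable 7, li) is light, so stress falls on the antepenult (syllable 6, fe).
  → primary stress on syllable 6.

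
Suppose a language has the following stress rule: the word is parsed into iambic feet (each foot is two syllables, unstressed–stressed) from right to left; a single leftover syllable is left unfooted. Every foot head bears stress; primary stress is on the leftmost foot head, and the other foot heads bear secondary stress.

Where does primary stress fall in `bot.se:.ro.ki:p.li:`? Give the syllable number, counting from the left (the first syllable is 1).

Parse right to left into iambic (σˈσ) feet: bot (se:.ˈro) (ki:p.ˈli:). Syllable 1 is left unfooted.
Foot heads (stressed positions): 3, 5.
End Rule Leftmost: primary stress on the leftmost head = syllable 3.
Primary stress: syllable 3 → bot.se:.ˈro.ki:p.li:.

3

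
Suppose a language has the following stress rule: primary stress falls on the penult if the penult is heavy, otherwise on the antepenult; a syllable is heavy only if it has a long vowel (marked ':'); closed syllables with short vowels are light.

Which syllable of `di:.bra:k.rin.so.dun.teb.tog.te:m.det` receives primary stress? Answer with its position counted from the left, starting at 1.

8

Weights: 7 tog L, 8 te:m H, 9 det L.
The penult (syllable 8, te:m) is heavy, so it takes stress.
Primary stress: syllable 8 → di:.bra:k.rin.so.dun.teb.tog.ˈte:m.det.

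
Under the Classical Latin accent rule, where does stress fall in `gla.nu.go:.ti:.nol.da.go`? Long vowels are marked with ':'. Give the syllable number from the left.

Classical Latin: stress the penult if heavy (long vowel or closed), else the antepenult.
Weights: 5 nol H, 6 da L, 7 go L.
The penult (syllable 6, da) is light, so stress falls on the antepenult (syllable 5, nol).
Stress on syllable 5: gla.nu.go:.ti:.ˈnol.da.go.

5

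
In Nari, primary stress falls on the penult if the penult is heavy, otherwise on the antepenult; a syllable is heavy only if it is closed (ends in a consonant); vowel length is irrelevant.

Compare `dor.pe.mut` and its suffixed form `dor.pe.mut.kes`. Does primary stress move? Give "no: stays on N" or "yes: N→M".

Base `dor.pe.mut` (3 syllables):
  Weights: 1 dor H, 2 pe L, 3 mut H.
  The penult (syllable 2, pe) is light, so stress falls on the antepenult (syllable 1, dor).
  → primary stress on syllable 1.
Suffixed `dor.pe.mut.kes` (4 syllables):
  Weights: 2 pe L, 3 mut H, 4 kes H.
  The penult (syllable 3, mut) is heavy, so it takes stress.
  → primary stress on syllable 3.

yes: 1→3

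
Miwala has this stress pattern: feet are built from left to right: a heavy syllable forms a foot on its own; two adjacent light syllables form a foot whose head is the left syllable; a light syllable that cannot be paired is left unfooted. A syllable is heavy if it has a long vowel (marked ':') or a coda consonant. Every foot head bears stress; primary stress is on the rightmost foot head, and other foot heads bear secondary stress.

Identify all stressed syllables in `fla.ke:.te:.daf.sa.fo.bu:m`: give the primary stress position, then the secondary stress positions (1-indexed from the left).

Weights: 1 fla L, 2 ke: H, 3 te: H, 4 daf H, 5 sa L, 6 fo L, 7 bu:m H.
Parse left to right (heavy = foot alone; LL = one foot; stranded L unfooted): fla (ˈke:) (ˈte:) (ˈdaf) (ˈsa.fo) (ˈbu:m).
Foot heads: 2, 3, 4, 5, 7.
Primary stress on the rightmost head = syllable 7.
Secondary stress on 2, 3, 4, 5: fla.ˌke:.ˌte:.ˌdaf.ˌsa.fo.ˈbu:m.

primary 7, secondary 2, 3, 4, 5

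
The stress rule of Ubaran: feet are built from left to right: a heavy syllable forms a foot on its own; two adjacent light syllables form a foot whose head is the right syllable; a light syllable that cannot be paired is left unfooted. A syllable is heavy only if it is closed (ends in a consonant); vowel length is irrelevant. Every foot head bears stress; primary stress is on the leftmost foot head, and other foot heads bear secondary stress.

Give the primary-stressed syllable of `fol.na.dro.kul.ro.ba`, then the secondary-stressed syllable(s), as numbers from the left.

primary 1, secondary 3, 4, 6

Weights: 1 fol H, 2 na L, 3 dro L, 4 kul H, 5 ro L, 6 ba L.
Parse left to right (heavy = foot alone; LL = one foot; stranded L unfooted): (ˈfol) (na.ˈdro) (ˈkul) (ro.ˈba).
Foot heads: 1, 3, 4, 6.
Primary stress on the leftmost head = syllable 1.
Secondary stress on 3, 4, 6: ˈfol.na.ˌdro.ˌkul.ro.ˌba.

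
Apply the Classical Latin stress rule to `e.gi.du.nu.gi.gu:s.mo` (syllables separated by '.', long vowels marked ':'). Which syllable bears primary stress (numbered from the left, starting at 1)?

6

Classical Latin: stress the penult if heavy (long vowel or closed), else the antepenult.
Weights: 5 gi L, 6 gu:s H, 7 mo L.
The penult (syllable 6, gu:s) is heavy, so it takes stress.
Stress on syllable 6: e.gi.du.nu.gi.ˈgu:s.mo.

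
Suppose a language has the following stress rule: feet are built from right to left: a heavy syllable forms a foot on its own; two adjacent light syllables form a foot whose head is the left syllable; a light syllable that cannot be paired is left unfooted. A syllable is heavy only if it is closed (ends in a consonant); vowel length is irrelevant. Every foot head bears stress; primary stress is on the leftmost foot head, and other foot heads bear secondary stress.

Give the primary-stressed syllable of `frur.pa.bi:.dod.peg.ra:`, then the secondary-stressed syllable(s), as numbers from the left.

Weights: 1 frur H, 2 pa L, 3 bi: L, 4 dod H, 5 peg H, 6 ra: L.
Parse right to left (heavy = foot alone; LL = one foot; stranded L unfooted): (ˈfrur) (ˈpa.bi:) (ˈdod) (ˈpeg) ra:.
Foot heads: 1, 2, 4, 5.
Primary stress on the leftmost head = syllable 1.
Secondary stress on 2, 4, 5: ˈfrur.ˌpa.bi:.ˌdod.ˌpeg.ra:.

primary 1, secondary 2, 4, 5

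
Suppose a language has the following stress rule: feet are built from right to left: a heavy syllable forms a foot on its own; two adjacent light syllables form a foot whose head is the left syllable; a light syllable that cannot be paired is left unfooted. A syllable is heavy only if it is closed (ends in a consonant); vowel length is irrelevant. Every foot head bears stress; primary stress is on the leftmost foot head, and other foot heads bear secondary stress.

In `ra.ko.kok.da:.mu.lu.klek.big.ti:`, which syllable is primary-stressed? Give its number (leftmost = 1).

Weights: 1 ra L, 2 ko L, 3 kok H, 4 da: L, 5 mu L, 6 lu L, 7 klek H, 8 big H, 9 ti: L.
Parse right to left (heavy = foot alone; LL = one foot; stranded L unfooted): (ˈra.ko) (ˈkok) da: (ˈmu.lu) (ˈklek) (ˈbig) ti:.
Foot heads: 1, 3, 5, 7, 8.
Primary stress on the leftmost head = syllable 1.
Primary stress: syllable 1 → ˈra.ko.kok.da:.mu.lu.klek.big.ti:.

1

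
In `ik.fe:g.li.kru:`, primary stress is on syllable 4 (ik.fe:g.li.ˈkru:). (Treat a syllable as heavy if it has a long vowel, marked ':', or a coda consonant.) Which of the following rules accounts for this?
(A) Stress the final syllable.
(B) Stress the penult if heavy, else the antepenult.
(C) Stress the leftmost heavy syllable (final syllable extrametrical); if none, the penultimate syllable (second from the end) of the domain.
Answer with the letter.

A

Rule A → syllable 4 ✓.
Rule B → syllable 2 (observed: 4).
Rule C → syllable 1 (observed: 4).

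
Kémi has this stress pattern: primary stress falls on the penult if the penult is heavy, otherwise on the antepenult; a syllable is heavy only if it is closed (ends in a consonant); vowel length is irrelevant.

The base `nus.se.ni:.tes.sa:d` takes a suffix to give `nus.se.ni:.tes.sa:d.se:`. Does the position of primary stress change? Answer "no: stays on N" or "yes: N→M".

Base `nus.se.ni:.tes.sa:d` (5 syllables):
  Weights: 3 ni: L, 4 tes H, 5 sa:d H.
  The penult (syllable 4, tes) is heavy, so it takes stress.
  → primary stress on syllable 4.
Suffixed `nus.se.ni:.tes.sa:d.se:` (6 syllables):
  Weights: 4 tes H, 5 sa:d H, 6 se: L.
  The penult (syllable 5, sa:d) is heavy, so it takes stress.
  → primary stress on syllable 5.

yes: 4→5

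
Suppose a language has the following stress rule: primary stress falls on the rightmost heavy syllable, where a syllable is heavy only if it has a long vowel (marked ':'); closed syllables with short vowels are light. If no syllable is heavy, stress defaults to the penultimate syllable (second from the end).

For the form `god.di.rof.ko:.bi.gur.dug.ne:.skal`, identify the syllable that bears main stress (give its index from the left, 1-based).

Weights: 1 god L, 2 di L, 3 rof L, 4 ko: H, 5 bi L, 6 gur L, 7 dug L, 8 ne: H, 9 skal L.
Heavy syllables in the domain: 4, 8. The rightmost is syllable 8 (ne:).
Primary stress: syllable 8 → god.di.rof.ko:.bi.gur.dug.ˈne:.skal.

8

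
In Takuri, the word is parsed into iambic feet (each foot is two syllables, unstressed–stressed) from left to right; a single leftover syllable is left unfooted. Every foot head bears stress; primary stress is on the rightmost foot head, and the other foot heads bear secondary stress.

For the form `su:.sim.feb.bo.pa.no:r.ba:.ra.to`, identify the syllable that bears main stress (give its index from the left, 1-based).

8

Parse left to right into iambic (σˈσ) feet: (su:.ˈsim) (feb.ˈbo) (pa.ˈno:r) (ba:.ˈra) to. Syllable 9 is left unfooted.
Foot heads (stressed positions): 2, 4, 6, 8.
End Rule Rightmost: primary stress on the rightmost head = syllable 8.
Primary stress: syllable 8 → su:.sim.feb.bo.pa.no:r.ba:.ˈra.to.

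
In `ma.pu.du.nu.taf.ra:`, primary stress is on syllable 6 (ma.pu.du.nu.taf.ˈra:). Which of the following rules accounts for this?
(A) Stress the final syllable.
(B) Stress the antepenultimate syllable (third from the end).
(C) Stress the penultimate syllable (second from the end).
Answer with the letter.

A

Rule A → syllable 6 ✓.
Rule B → syllable 4 (observed: 6).
Rule C → syllable 5 (observed: 6).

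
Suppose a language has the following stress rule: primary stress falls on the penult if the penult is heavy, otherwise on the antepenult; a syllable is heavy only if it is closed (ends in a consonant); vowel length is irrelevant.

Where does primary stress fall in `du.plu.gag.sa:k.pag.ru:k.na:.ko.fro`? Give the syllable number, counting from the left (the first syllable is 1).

Weights: 7 na: L, 8 ko L, 9 fro L.
The penult (syllable 8, ko) is light, so stress falls on the antepenult (syllable 7, na:).
Primary stress: syllable 7 → du.plu.gag.sa:k.pag.ru:k.ˈna:.ko.fro.

7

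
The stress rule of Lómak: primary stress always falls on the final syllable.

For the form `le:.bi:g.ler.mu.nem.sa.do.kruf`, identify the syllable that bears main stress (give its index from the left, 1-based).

The word has 8 syllables; the final syllable is syllable 8 (kruf).
Primary stress: syllable 8 → le:.bi:g.ler.mu.nem.sa.do.ˈkruf.

8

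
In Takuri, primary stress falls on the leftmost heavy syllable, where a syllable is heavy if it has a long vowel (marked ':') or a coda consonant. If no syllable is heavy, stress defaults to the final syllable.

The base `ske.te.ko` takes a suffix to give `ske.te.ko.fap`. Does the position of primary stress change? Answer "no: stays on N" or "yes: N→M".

Base `ske.te.ko` (3 syllables):
  Weights: 1 ske L, 2 te L, 3 ko L.
  No heavy syllable in the domain; default to the final syllable = syllable 3.
  → primary stress on syllable 3.
Suffixed `ske.te.ko.fap` (4 syllables):
  Weights: 1 ske L, 2 te L, 3 ko L, 4 fap H.
  Heavy syllables in the domain: 4. The leftmost is syllable 4 (fap).
  → primary stress on syllable 4.

yes: 3→4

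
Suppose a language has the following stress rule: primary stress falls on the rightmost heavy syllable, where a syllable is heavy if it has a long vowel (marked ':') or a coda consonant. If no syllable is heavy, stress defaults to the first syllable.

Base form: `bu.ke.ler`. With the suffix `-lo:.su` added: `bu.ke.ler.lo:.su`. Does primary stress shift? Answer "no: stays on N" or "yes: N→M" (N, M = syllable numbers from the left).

yes: 3→4

Base `bu.ke.ler` (3 syllables):
  Weights: 1 bu L, 2 ke L, 3 ler H.
  Heavy syllables in the domain: 3. The rightmost is syllable 3 (ler).
  → primary stress on syllable 3.
Suffixed `bu.ke.ler.lo:.su` (5 syllables):
  Weights: 1 bu L, 2 ke L, 3 ler H, 4 lo: H, 5 su L.
  Heavy syllables in the domain: 3, 4. The rightmost is syllable 4 (lo:).
  → primary stress on syllable 4.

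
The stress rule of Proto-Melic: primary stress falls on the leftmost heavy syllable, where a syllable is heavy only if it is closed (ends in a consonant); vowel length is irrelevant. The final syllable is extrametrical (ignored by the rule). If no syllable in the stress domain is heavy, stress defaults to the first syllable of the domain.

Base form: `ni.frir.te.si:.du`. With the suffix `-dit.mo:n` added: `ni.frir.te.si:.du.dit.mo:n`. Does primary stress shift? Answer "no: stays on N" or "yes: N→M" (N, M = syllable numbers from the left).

no: stays on 2

Base `ni.frir.te.si:.du` (5 syllables):
  The final syllable (5, du) is extrametrical; the stress domain is syllables 1–4.
  Weights: 1 ni L, 2 frir H, 3 te L, 4 si: L.
  Heavy syllables in the domain: 2. The leftmost is syllable 2 (frir).
  → primary stress on syllable 2.
Suffixed `ni.frir.te.si:.du.dit.mo:n` (7 syllables):
  The final syllable (7, mo:n) is extrametrical; the stress domain is syllables 1–6.
  Weights: 1 ni L, 2 frir H, 3 te L, 4 si: L, 5 du L, 6 dit H.
  Heavy syllables in the domain: 2, 6. The leftmost is syllable 2 (frir).
  → primary stress on syllable 2.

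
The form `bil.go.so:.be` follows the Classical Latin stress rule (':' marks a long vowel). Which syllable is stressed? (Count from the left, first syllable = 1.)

Classical Latin: stress the penult if heavy (long vowel or closed), else the antepenult.
Weights: 2 go L, 3 so: H, 4 be L.
The penult (syllable 3, so:) is heavy, so it takes stress.
Stress on syllable 3: bil.go.ˈso:.be.

3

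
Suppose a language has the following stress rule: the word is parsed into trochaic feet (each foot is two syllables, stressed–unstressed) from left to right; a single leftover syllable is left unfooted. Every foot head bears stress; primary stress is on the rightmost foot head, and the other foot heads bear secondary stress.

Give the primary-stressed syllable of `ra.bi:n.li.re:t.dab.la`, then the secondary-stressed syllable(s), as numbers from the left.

primary 5, secondary 1, 3

Parse left to right into trochaic (ˈσσ) feet: (ˈra.bi:n) (ˈli.re:t) (ˈdab.la).
Foot heads (stressed positions): 1, 3, 5.
End Rule Rightmost: primary stress on the rightmost head = syllable 5.
Secondary stress on 1, 3: ˌra.bi:n.ˌli.re:t.ˈdab.la.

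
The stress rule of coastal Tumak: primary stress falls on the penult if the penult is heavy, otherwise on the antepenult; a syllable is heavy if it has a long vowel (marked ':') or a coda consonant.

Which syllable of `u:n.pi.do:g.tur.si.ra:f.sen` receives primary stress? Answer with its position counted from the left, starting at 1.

Weights: 5 si L, 6 ra:f H, 7 sen H.
The penult (syllable 6, ra:f) is heavy, so it takes stress.
Primary stress: syllable 6 → u:n.pi.do:g.tur.si.ˈra:f.sen.

6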